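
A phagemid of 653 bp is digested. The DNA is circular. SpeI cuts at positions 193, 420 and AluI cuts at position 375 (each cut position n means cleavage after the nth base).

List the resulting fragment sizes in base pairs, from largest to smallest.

Combined cut positions (sorted): 193, 375, 420.
Circular molecule, 3 cuts → 3 fragments:
  375 − 193 = 182 bp
  420 − 375 = 45 bp
  wrap: 653 − 420 + 193 = 426 bp
Sorted largest to smallest: 426, 182, 45 bp.

426, 182, 45 bp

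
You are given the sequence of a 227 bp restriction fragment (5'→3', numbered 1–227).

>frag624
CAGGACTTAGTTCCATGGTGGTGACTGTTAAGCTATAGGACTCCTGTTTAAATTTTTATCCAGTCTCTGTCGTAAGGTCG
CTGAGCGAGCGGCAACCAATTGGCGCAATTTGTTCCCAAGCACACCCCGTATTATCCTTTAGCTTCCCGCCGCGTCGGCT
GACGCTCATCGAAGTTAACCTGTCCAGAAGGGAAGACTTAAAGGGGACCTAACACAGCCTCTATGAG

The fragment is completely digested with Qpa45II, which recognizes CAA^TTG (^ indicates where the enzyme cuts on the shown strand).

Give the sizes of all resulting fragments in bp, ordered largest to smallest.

128, 99 bp

The Qpa45II site (CAATTG) starts at position 97.
Qpa45II cuts after base 3 of each site, so after position 99.
Linear molecule, 1 cut → 2 fragments:
  1–99 → 99 bp
  100–227 → 128 bp
Sorted largest to smallest: 128, 99 bp.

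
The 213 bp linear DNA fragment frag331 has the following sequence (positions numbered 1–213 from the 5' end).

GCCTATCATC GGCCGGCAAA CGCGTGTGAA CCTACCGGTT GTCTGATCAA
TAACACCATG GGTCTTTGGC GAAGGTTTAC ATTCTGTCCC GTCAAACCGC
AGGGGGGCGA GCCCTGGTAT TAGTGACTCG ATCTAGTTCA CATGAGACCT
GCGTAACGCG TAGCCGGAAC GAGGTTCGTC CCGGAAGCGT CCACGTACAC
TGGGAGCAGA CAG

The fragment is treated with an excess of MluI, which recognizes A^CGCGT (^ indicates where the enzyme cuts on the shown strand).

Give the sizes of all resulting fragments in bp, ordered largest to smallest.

136, 57, 20 bp

MluI sites (ACGCGT) start at positions 20, 156.
MluI cuts after the first base of each site, so after positions 20, 156.
Linear molecule, 2 cuts → 3 fragments:
  1–20 → 20 bp
  21–156 → 136 bp
  157–213 → 57 bp
Sorted largest to smallest: 136, 57, 20 bp.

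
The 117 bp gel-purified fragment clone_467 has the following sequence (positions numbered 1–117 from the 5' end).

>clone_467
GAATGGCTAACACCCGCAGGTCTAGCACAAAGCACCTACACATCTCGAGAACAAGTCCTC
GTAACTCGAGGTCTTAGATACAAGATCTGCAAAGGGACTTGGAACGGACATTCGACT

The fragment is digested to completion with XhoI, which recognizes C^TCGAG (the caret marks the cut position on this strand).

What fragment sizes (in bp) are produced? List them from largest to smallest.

XhoI sites (CTCGAG) start at positions 44, 65.
XhoI cuts after the first base of each site, so after positions 44, 65.
Linear molecule, 2 cuts → 3 fragments:
  1–44 → 44 bp
  45–65 → 21 bp
  66–117 → 52 bp
Sorted largest to smallest: 52, 44, 21 bp.

52, 44, 21 bp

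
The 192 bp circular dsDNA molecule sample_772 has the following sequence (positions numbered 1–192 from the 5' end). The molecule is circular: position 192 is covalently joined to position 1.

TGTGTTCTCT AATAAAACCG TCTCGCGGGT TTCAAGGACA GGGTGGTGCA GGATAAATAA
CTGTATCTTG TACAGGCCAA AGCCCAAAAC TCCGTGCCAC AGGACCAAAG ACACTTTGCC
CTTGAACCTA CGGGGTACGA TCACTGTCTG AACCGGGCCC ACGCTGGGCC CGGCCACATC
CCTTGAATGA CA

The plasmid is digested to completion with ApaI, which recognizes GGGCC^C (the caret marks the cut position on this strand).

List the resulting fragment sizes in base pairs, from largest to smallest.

181, 11 bp

ApaI sites (GGGCCC) start at positions 155, 166.
ApaI cuts after base 5 of each site (before the last base), so after positions 159, 170.
Circular molecule, 2 cuts → 2 fragments:
  160–170 → 11 bp
  171–192 then 1–159 → 22 + 159 = 181 bp
Sorted largest to smallest: 181, 11 bp.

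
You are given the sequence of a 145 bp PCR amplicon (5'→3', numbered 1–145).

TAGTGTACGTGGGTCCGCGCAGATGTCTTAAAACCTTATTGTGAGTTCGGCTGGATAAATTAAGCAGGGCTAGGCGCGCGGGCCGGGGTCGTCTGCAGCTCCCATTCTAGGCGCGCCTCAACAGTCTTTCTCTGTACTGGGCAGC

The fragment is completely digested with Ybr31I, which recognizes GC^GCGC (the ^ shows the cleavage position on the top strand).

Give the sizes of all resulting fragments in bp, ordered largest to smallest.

75, 37, 33 bp

Ybr31I sites (GCGCGC) start at positions 74, 111.
Ybr31I cuts after base 2 of each site, so after positions 75, 112.
Linear molecule, 2 cuts → 3 fragments:
  1–75 → 75 bp
  76–112 → 37 bp
  113–145 → 33 bp
Sorted largest to smallest: 75, 37, 33 bp.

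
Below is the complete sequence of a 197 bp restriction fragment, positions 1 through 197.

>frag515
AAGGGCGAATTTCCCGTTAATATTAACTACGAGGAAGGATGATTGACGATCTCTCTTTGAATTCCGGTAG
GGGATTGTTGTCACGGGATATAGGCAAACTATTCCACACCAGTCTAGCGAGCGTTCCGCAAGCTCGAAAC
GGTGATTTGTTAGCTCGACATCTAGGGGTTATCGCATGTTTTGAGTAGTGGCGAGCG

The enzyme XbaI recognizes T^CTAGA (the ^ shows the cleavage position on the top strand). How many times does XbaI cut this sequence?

No occurrence of TCTAGA is present in the sequence.
XbaI does not cut: 0 sites.

0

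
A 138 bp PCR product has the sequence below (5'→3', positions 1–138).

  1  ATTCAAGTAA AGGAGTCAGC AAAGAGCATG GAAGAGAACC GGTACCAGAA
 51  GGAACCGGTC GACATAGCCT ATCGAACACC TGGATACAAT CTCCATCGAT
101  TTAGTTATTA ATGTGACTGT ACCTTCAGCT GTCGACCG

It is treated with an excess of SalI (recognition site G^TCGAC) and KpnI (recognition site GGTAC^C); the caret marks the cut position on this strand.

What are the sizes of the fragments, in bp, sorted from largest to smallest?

73, 45, 13, 7 bp

SalI sites (GTCGAC) start at positions 58, 131.
SalI cuts after the first base of each site, so after positions 58, 131.
The KpnI site (GGTACC) starts at position 41.
KpnI cuts after base 5 of each site (before the last base), so after position 45.
Combined cut positions: 45, 58, 131.
Linear molecule, 3 cuts → 4 fragments:
  1–45 → 45 bp
  46–58 → 13 bp
  59–131 → 73 bp
  132–138 → 7 bp
Sorted largest to smallest: 73, 45, 13, 7 bp.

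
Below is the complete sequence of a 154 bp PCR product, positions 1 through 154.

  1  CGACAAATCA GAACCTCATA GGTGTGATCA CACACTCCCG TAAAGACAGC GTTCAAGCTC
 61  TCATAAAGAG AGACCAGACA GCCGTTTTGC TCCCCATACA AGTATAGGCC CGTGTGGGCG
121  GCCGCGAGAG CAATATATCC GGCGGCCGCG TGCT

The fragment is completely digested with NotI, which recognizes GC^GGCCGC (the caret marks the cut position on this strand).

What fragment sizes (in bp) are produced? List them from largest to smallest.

NotI sites (GCGGCCGC) start at positions 118, 142.
NotI cuts after base 2 of each site, so after positions 119, 143.
Linear molecule, 2 cuts → 3 fragments:
  1–119 → 119 bp
  120–143 → 24 bp
  144–154 → 11 bp
Sorted largest to smallest: 119, 24, 11 bp.

119, 24, 11 bp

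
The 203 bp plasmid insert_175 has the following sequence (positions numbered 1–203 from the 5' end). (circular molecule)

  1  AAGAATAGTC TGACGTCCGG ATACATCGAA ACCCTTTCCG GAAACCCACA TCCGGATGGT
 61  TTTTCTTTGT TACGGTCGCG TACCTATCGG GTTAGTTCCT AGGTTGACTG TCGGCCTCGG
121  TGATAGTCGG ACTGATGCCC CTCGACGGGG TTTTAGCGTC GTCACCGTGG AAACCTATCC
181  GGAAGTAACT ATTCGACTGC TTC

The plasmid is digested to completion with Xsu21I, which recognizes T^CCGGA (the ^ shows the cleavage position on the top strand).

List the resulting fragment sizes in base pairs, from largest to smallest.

127, 41, 21, 14 bp

Xsu21I sites (TCCGGA) start at positions 16, 37, 51, 178.
Xsu21I cuts after the first base of each site, so after positions 16, 37, 51, 178.
Circular molecule, 4 cuts → 4 fragments:
  17–37 → 21 bp
  38–51 → 14 bp
  52–178 → 127 bp
  179–203 then 1–16 → 25 + 16 = 41 bp
Sorted largest to smallest: 127, 41, 21, 14 bp.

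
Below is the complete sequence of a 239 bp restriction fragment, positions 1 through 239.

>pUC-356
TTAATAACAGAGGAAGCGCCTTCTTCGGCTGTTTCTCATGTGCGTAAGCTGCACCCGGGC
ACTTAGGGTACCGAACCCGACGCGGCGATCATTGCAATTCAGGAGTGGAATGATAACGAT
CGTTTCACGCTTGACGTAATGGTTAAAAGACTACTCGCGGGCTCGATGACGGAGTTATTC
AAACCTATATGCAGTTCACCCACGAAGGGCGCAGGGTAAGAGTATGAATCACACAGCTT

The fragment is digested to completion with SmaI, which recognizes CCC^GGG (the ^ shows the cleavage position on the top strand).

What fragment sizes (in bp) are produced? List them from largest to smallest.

183, 56 bp

The SmaI site (CCCGGG) starts at position 54.
SmaI cuts after base 3 of each site, so after position 56.
Linear molecule, 1 cut → 2 fragments:
  1–56 → 56 bp
  57–239 → 183 bp
Sorted largest to smallest: 183, 56 bp.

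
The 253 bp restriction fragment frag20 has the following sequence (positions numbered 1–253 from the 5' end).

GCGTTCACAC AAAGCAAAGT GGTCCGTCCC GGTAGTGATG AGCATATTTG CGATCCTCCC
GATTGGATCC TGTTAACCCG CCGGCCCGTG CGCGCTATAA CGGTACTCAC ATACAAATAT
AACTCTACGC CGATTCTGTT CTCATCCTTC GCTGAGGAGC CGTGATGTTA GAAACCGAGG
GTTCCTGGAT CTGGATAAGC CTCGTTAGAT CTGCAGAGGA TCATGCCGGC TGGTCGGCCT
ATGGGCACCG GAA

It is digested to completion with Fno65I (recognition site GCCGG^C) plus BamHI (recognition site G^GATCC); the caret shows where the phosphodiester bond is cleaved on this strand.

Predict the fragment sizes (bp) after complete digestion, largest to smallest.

145, 65, 24, 19 bp

Fno65I sites (GCCGGC) start at positions 80, 225.
Fno65I cuts after base 5 of each site (before the last base), so after positions 84, 229.
The BamHI site (GGATCC) starts at position 65.
BamHI cuts after the first base of each site, so after position 65.
Combined cut positions: 65, 84, 229.
Linear molecule, 3 cuts → 4 fragments:
  1–65 → 65 bp
  66–84 → 19 bp
  85–229 → 145 bp
  230–253 → 24 bp
Sorted largest to smallest: 145, 65, 24, 19 bp.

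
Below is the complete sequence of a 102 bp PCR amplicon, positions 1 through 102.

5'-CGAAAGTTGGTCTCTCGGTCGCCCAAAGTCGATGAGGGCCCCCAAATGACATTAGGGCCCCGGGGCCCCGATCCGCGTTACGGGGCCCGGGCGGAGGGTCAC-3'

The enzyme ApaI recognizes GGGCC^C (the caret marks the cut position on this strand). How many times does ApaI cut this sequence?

GGGCCC occurs starting at positions 36, 55, 63, 83.
ApaI cuts at 4 sites.

4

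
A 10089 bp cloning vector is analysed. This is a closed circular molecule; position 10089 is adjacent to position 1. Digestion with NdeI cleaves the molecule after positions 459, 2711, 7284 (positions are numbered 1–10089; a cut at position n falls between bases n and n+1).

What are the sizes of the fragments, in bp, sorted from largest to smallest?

4573, 3264, 2252 bp

Circular molecule, 3 cuts → 3 fragments:
  2711 − 459 = 2252 bp
  7284 − 2711 = 4573 bp
  wrap: 10089 − 7284 + 459 = 3264 bp
Sorted largest to smallest: 4573, 3264, 2252 bp.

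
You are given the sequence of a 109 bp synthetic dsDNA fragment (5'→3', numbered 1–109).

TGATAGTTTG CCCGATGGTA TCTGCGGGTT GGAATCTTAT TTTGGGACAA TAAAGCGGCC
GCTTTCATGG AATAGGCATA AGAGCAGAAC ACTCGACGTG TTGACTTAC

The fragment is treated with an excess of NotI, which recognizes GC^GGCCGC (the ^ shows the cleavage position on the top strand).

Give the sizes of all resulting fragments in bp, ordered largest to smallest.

The NotI site (GCGGCCGC) starts at position 55.
NotI cuts after base 2 of each site, so after position 56.
Linear molecule, 1 cut → 2 fragments:
  1–56 → 56 bp
  57–109 → 53 bp
Sorted largest to smallest: 56, 53 bp.

56, 53 bp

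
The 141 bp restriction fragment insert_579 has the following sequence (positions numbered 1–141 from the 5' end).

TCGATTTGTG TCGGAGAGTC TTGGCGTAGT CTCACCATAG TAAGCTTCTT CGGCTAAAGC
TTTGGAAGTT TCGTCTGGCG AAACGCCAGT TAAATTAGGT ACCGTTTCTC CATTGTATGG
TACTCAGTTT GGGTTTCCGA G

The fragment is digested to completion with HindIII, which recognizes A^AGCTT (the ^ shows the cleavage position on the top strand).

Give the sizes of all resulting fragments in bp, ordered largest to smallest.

HindIII sites (AAGCTT) start at positions 42, 57.
HindIII cuts after the first base of each site, so after positions 42, 57.
Linear molecule, 2 cuts → 3 fragments:
  1–42 → 42 bp
  43–57 → 15 bp
  58–141 → 84 bp
Sorted largest to smallest: 84, 42, 15 bp.

84, 42, 15 bp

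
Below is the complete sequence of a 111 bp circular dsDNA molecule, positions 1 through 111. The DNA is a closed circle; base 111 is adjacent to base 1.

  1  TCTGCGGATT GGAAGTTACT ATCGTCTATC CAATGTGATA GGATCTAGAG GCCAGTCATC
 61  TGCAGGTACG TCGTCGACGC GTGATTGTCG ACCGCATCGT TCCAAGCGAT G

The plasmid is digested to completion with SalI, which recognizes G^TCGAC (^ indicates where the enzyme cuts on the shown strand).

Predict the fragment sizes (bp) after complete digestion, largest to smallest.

SalI sites (GTCGAC) start at positions 73, 87.
SalI cuts after the first base of each site, so after positions 73, 87.
Circular molecule, 2 cuts → 2 fragments:
  74–87 → 14 bp
  88–111 then 1–73 → 24 + 73 = 97 bp
Sorted largest to smallest: 97, 14 bp.

97, 14 bp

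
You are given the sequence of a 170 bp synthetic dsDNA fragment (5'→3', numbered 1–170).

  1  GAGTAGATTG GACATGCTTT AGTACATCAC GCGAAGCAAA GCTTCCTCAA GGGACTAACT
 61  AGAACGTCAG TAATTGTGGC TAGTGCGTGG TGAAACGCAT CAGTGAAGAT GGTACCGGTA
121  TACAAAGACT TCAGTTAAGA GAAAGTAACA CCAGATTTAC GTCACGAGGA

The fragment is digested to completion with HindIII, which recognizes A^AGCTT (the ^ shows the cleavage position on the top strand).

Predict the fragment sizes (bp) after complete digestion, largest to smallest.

131, 39 bp

The HindIII site (AAGCTT) starts at position 39.
HindIII cuts after the first base of each site, so after position 39.
Linear molecule, 1 cut → 2 fragments:
  1–39 → 39 bp
  40–170 → 131 bp
Sorted largest to smallest: 131, 39 bp.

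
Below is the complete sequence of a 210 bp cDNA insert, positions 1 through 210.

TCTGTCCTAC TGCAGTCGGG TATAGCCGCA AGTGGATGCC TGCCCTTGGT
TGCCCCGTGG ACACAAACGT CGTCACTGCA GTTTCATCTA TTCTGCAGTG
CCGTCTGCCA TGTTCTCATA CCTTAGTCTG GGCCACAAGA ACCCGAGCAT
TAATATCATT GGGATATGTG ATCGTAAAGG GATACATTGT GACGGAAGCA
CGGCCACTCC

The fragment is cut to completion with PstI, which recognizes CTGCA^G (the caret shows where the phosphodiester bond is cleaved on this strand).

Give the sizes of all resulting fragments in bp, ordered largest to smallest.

113, 66, 17, 14 bp

PstI sites (CTGCAG) start at positions 10, 76, 93.
PstI cuts after base 5 of each site (before the last base), so after positions 14, 80, 97.
Linear molecule, 3 cuts → 4 fragments:
  1–14 → 14 bp
  15–80 → 66 bp
  81–97 → 17 bp
  98–210 → 113 bp
Sorted largest to smallest: 113, 66, 17, 14 bp.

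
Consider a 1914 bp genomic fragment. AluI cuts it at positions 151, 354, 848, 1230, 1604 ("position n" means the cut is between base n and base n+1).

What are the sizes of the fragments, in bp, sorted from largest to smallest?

Linear molecule, 5 cuts → 6 fragments:
  151 − 0 = 151 bp
  354 − 151 = 203 bp
  848 − 354 = 494 bp
  1230 − 848 = 382 bp
  1604 − 1230 = 374 bp
  1914 − 1604 = 310 bp
Sorted largest to smallest: 494, 382, 374, 310, 203, 151 bp.

494, 382, 374, 310, 203, 151 bp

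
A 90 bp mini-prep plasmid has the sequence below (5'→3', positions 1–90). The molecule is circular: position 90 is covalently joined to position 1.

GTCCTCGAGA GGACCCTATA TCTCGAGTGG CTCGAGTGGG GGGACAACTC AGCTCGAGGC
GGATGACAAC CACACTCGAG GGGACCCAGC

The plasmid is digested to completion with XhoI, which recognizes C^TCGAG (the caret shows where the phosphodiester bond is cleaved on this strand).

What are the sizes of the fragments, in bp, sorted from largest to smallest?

22, 22, 19, 18, 9 bp

XhoI sites (CTCGAG) start at positions 4, 22, 31, 53, 75.
XhoI cuts after the first base of each site, so after positions 4, 22, 31, 53, 75.
Circular molecule, 5 cuts → 5 fragments:
  5–22 → 18 bp
  23–31 → 9 bp
  32–53 → 22 bp
  54–75 → 22 bp
  76–90 then 1–4 → 15 + 4 = 19 bp
Sorted largest to smallest: 22, 22, 19, 18, 9 bp.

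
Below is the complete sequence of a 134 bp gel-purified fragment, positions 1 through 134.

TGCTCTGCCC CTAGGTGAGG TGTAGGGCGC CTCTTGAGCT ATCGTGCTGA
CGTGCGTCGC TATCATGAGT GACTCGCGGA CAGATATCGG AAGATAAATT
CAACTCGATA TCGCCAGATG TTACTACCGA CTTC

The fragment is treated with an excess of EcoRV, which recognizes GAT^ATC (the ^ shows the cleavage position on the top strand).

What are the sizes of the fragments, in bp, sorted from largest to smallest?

85, 25, 24 bp

EcoRV sites (GATATC) start at positions 83, 107.
EcoRV cuts after base 3 of each site, so after positions 85, 109.
Linear molecule, 2 cuts → 3 fragments:
  1–85 → 85 bp
  86–109 → 24 bp
  110–134 → 25 bp
Sorted largest to smallest: 85, 25, 24 bp.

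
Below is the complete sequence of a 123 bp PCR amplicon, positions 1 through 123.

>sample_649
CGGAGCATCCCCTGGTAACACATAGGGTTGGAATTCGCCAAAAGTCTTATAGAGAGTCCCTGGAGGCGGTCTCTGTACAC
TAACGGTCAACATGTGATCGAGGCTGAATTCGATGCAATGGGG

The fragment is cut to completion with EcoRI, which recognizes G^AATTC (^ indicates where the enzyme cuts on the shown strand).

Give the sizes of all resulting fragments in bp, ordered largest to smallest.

EcoRI sites (GAATTC) start at positions 31, 106.
EcoRI cuts after the first base of each site, so after positions 31, 106.
Linear molecule, 2 cuts → 3 fragments:
  1–31 → 31 bp
  32–106 → 75 bp
  107–123 → 17 bp
Sorted largest to smallest: 75, 31, 17 bp.

75, 31, 17 bp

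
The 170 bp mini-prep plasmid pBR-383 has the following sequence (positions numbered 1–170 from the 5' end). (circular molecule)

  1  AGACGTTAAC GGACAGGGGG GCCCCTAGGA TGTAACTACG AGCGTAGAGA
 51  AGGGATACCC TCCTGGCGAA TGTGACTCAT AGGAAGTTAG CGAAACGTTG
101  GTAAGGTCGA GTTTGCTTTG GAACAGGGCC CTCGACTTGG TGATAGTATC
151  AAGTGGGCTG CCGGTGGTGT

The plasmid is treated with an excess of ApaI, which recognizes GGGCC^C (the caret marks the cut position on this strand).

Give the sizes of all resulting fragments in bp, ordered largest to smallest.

ApaI sites (GGGCCC) start at positions 19, 126.
ApaI cuts after base 5 of each site (before the last base), so after positions 23, 130.
Circular molecule, 2 cuts → 2 fragments:
  24–130 → 107 bp
  131–170 then 1–23 → 40 + 23 = 63 bp
Sorted largest to smallest: 107, 63 bp.

107, 63 bp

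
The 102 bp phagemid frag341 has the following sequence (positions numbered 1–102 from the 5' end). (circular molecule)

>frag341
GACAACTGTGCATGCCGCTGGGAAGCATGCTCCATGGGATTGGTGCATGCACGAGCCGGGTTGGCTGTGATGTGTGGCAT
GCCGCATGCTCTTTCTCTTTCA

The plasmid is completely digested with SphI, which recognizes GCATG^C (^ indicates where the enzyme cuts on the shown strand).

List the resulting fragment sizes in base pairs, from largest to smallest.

32, 28, 20, 15, 7 bp

SphI sites (GCATGC) start at positions 10, 25, 45, 77, 84.
SphI cuts after base 5 of each site (before the last base), so after positions 14, 29, 49, 81, 88.
Circular molecule, 5 cuts → 5 fragments:
  15–29 → 15 bp
  30–49 → 20 bp
  50–81 → 32 bp
  82–88 → 7 bp
  89–102 then 1–14 → 14 + 14 = 28 bp
Sorted largest to smallest: 32, 28, 20, 15, 7 bp.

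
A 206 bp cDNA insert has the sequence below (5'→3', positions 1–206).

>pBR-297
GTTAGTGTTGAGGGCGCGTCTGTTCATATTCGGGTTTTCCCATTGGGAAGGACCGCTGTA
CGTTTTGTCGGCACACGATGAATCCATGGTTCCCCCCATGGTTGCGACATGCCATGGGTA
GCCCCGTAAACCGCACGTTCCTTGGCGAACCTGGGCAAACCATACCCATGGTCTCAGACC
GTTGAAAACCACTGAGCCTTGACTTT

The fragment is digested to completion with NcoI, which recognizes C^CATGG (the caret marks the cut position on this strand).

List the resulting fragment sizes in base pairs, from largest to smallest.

84, 54, 40, 16, 12 bp

NcoI sites (CCATGG) start at positions 84, 96, 112, 166.
NcoI cuts after the first base of each site, so after positions 84, 96, 112, 166.
Linear molecule, 4 cuts → 5 fragments:
  1–84 → 84 bp
  85–96 → 12 bp
  97–112 → 16 bp
  113–166 → 54 bp
  167–206 → 40 bp
Sorted largest to smallest: 84, 54, 40, 16, 12 bp.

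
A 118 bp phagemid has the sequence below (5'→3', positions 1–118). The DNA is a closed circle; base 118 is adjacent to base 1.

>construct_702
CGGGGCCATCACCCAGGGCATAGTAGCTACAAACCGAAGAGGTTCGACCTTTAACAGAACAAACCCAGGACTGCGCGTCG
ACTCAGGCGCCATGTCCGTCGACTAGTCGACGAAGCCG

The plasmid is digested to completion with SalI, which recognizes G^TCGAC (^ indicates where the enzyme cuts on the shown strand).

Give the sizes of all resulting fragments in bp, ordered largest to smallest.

SalI sites (GTCGAC) start at positions 77, 98, 106.
SalI cuts after the first base of each site, so after positions 77, 98, 106.
Circular molecule, 3 cuts → 3 fragments:
  78–98 → 21 bp
  99–106 → 8 bp
  107–118 then 1–77 → 12 + 77 = 89 bp
Sorted largest to smallest: 89, 21, 8 bp.

89, 21, 8 bp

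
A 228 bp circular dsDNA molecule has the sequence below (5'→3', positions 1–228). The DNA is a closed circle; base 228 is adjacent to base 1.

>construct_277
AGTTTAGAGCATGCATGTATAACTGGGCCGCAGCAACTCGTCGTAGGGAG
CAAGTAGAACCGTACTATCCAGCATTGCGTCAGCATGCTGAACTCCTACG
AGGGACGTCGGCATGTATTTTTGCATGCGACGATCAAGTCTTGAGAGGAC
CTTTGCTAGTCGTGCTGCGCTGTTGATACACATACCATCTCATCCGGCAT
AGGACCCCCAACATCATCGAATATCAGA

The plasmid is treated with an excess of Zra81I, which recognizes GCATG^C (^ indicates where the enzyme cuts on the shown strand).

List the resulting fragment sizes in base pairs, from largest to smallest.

Zra81I sites (GCATGC) start at positions 9, 83, 123.
Zra81I cuts after base 5 of each site (before the last base), so after positions 13, 87, 127.
Circular molecule, 3 cuts → 3 fragments:
  14–87 → 74 bp
  88–127 → 40 bp
  128–228 then 1–13 → 101 + 13 = 114 bp
Sorted largest to smallest: 114, 74, 40 bp.

114, 74, 40 bp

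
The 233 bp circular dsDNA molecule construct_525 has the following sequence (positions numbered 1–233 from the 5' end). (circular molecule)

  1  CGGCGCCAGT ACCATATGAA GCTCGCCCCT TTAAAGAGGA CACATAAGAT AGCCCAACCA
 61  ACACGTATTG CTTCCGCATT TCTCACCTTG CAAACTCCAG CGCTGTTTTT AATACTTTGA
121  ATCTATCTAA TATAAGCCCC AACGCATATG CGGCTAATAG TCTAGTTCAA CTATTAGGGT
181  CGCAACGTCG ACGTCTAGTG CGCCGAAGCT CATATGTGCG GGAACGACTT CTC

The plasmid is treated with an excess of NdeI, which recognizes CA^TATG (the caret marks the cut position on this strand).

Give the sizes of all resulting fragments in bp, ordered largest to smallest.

NdeI sites (CATATG) start at positions 13, 145, 211.
NdeI cuts after base 2 of each site, so after positions 14, 146, 212.
Circular molecule, 3 cuts → 3 fragments:
  15–146 → 132 bp
  147–212 → 66 bp
  213–233 then 1–14 → 21 + 14 = 35 bp
Sorted largest to smallest: 132, 66, 35 bp.

132, 66, 35 bp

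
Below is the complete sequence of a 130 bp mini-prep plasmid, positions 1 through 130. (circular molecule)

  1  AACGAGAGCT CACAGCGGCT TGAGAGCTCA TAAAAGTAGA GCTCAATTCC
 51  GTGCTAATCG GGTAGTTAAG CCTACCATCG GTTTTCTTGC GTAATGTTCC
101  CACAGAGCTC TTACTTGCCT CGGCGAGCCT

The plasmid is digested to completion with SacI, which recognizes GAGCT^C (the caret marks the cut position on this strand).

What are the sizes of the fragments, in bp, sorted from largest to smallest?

SacI sites (GAGCTC) start at positions 6, 24, 39, 105.
SacI cuts after base 5 of each site (before the last base), so after positions 10, 28, 43, 109.
Circular molecule, 4 cuts → 4 fragments:
  11–28 → 18 bp
  29–43 → 15 bp
  44–109 → 66 bp
  110–130 then 1–10 → 21 + 10 = 31 bp
Sorted largest to smallest: 66, 31, 18, 15 bp.

66, 31, 18, 15 bp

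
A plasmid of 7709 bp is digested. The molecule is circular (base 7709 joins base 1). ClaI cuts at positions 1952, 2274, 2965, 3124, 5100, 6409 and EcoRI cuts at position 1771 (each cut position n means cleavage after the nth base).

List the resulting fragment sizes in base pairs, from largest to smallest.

Combined cut positions (sorted): 1771, 1952, 2274, 2965, 3124, 5100, 6409.
Circular molecule, 7 cuts → 7 fragments:
  1952 − 1771 = 181 bp
  2274 − 1952 = 322 bp
  2965 − 2274 = 691 bp
  3124 − 2965 = 159 bp
  5100 − 3124 = 1976 bp
  6409 − 5100 = 1309 bp
  wrap: 7709 − 6409 + 1771 = 3071 bp
Sorted largest to smallest: 3071, 1976, 1309, 691, 322, 181, 159 bp.

3071, 1976, 1309, 691, 322, 181, 159 bp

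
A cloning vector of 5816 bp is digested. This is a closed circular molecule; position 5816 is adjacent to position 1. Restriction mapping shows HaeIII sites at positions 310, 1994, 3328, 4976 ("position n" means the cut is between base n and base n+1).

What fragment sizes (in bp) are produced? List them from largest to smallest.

1684, 1648, 1334, 1150 bp

Circular molecule, 4 cuts → 4 fragments:
  1994 − 310 = 1684 bp
  3328 − 1994 = 1334 bp
  4976 − 3328 = 1648 bp
  wrap: 5816 − 4976 + 310 = 1150 bp
Sorted largest to smallest: 1684, 1648, 1334, 1150 bp.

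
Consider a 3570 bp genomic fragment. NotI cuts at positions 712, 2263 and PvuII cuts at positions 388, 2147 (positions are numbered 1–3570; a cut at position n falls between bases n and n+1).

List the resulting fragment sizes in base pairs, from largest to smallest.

Combined cut positions (sorted): 388, 712, 2147, 2263.
Linear molecule, 4 cuts → 5 fragments:
  388 − 0 = 388 bp
  712 − 388 = 324 bp
  2147 − 712 = 1435 bp
  2263 − 2147 = 116 bp
  3570 − 2263 = 1307 bp
Sorted largest to smallest: 1435, 1307, 388, 324, 116 bp.

1435, 1307, 388, 324, 116 bp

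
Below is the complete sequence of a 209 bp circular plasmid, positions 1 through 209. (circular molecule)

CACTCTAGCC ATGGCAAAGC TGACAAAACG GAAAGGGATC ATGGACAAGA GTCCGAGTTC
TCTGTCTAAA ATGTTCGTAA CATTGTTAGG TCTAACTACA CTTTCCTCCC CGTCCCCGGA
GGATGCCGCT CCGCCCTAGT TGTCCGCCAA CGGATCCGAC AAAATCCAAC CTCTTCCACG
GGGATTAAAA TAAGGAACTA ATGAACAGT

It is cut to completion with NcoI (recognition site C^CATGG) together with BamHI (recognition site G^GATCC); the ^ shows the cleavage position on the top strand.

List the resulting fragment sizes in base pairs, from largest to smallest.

The NcoI site (CCATGG) starts at position 9.
NcoI cuts after the first base of each site, so after position 9.
The BamHI site (GGATCC) starts at position 152.
BamHI cuts after the first base of each site, so after position 152.
Combined cut positions: 9, 152.
Circular molecule, 2 cuts → 2 fragments:
  10–152 → 143 bp
  153–209 then 1–9 → 57 + 9 = 66 bp
Sorted largest to smallest: 143, 66 bp.

143, 66 bp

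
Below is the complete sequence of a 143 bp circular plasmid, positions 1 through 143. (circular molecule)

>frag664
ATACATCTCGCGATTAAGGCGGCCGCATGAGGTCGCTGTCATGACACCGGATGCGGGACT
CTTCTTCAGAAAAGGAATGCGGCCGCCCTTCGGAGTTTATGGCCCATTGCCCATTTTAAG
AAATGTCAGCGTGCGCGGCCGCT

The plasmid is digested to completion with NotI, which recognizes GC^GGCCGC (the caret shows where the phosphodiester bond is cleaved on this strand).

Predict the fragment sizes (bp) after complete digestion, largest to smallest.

NotI sites (GCGGCCGC) start at positions 19, 79, 135.
NotI cuts after base 2 of each site, so after positions 20, 80, 136.
Circular molecule, 3 cuts → 3 fragments:
  21–80 → 60 bp
  81–136 → 56 bp
  137–143 then 1–20 → 7 + 20 = 27 bp
Sorted largest to smallest: 60, 56, 27 bp.

60, 56, 27 bp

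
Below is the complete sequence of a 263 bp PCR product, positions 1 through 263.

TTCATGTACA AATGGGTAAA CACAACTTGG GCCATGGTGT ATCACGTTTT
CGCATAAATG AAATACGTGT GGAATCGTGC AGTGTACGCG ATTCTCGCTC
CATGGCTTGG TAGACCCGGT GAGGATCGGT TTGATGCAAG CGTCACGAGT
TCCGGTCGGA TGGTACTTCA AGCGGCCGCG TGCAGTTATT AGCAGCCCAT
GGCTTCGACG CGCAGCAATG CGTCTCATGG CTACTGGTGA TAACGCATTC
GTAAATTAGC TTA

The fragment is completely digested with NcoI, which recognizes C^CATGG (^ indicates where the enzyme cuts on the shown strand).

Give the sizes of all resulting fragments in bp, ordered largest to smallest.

97, 68, 66, 32 bp

NcoI sites (CCATGG) start at positions 32, 100, 197.
NcoI cuts after the first base of each site, so after positions 32, 100, 197.
Linear molecule, 3 cuts → 4 fragments:
  1–32 → 32 bp
  33–100 → 68 bp
  101–197 → 97 bp
  198–263 → 66 bp
Sorted largest to smallest: 97, 68, 66, 32 bp.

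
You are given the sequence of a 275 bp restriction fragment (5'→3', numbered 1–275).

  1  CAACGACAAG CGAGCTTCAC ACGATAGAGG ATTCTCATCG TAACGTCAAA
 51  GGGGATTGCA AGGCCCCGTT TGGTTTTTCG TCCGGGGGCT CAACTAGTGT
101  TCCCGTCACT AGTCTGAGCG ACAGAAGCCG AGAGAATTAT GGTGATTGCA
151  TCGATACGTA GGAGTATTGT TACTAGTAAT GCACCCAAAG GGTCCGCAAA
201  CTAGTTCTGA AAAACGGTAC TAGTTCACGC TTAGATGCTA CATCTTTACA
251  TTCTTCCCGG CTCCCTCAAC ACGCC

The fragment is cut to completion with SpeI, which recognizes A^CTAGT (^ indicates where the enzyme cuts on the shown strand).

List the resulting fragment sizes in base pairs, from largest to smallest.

SpeI sites (ACTAGT) start at positions 93, 108, 172, 200, 219.
SpeI cuts after the first base of each site, so after positions 93, 108, 172, 200, 219.
Linear molecule, 5 cuts → 6 fragments:
  1–93 → 93 bp
  94–108 → 15 bp
  109–172 → 64 bp
  173–200 → 28 bp
  201–219 → 19 bp
  220–275 → 56 bp
Sorted largest to smallest: 93, 64, 56, 28, 19, 15 bp.

93, 64, 56, 28, 19, 15 bp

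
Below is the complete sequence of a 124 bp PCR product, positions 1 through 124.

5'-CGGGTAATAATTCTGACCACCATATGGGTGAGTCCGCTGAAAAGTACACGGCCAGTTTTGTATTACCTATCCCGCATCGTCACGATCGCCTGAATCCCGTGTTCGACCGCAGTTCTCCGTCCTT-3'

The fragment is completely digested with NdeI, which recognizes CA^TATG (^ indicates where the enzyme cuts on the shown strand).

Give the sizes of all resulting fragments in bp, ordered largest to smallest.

102, 22 bp

The NdeI site (CATATG) starts at position 21.
NdeI cuts after base 2 of each site, so after position 22.
Linear molecule, 1 cut → 2 fragments:
  1–22 → 22 bp
  23–124 → 102 bp
Sorted largest to smallest: 102, 22 bp.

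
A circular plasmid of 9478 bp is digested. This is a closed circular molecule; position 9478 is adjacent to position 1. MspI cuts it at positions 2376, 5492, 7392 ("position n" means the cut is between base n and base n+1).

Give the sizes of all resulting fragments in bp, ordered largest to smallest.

Circular molecule, 3 cuts → 3 fragments:
  5492 − 2376 = 3116 bp
  7392 − 5492 = 1900 bp
  wrap: 9478 − 7392 + 2376 = 4462 bp
Sorted largest to smallest: 4462, 3116, 1900 bp.

4462, 3116, 1900 bp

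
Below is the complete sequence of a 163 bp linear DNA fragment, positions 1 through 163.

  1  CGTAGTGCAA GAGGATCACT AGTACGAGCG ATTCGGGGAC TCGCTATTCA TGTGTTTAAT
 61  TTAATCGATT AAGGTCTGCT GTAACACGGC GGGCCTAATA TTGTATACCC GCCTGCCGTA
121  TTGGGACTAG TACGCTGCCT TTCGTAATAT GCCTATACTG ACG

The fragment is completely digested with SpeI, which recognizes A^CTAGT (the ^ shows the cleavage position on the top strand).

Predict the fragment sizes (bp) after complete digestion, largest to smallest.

SpeI sites (ACTAGT) start at positions 18, 126.
SpeI cuts after the first base of each site, so after positions 18, 126.
Linear molecule, 2 cuts → 3 fragments:
  1–18 → 18 bp
  19–126 → 108 bp
  127–163 → 37 bp
Sorted largest to smallest: 108, 37, 18 bp.

108, 37, 18 bp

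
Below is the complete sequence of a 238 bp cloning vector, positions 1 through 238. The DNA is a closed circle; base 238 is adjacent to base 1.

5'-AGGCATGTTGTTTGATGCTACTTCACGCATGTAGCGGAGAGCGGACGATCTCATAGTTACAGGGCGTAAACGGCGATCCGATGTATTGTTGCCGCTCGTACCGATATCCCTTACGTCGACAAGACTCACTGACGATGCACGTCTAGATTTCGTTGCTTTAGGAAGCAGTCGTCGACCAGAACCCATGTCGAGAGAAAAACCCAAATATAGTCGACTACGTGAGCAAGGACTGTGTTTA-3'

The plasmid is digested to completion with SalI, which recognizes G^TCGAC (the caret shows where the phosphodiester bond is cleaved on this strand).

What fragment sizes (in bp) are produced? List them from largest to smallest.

143, 56, 39 bp

SalI sites (GTCGAC) start at positions 115, 171, 210.
SalI cuts after the first base of each site, so after positions 115, 171, 210.
Circular molecule, 3 cuts → 3 fragments:
  116–171 → 56 bp
  172–210 → 39 bp
  211–238 then 1–115 → 28 + 115 = 143 bp
Sorted largest to smallest: 143, 56, 39 bp.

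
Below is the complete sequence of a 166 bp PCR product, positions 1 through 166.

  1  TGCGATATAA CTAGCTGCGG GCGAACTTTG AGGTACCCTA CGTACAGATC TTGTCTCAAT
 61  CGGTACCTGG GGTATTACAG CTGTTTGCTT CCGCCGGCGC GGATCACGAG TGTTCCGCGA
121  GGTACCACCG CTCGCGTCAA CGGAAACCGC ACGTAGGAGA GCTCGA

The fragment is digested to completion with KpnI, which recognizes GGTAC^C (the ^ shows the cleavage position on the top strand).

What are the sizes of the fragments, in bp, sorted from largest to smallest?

KpnI sites (GGTACC) start at positions 32, 62, 121.
KpnI cuts after base 5 of each site (before the last base), so after positions 36, 66, 125.
Linear molecule, 3 cuts → 4 fragments:
  1–36 → 36 bp
  37–66 → 30 bp
  67–125 → 59 bp
  126–166 → 41 bp
Sorted largest to smallest: 59, 41, 36, 30 bp.

59, 41, 36, 30 bp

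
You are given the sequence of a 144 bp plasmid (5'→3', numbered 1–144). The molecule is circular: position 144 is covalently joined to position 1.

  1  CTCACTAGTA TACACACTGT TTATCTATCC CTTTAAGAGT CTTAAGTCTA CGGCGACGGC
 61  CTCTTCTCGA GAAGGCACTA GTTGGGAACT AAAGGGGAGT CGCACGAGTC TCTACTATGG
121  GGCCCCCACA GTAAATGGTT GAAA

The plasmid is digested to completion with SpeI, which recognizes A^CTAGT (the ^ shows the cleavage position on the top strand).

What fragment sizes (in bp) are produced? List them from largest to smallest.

73, 71 bp

SpeI sites (ACTAGT) start at positions 4, 77.
SpeI cuts after the first base of each site, so after positions 4, 77.
Circular molecule, 2 cuts → 2 fragments:
  5–77 → 73 bp
  78–144 then 1–4 → 67 + 4 = 71 bp
Sorted largest to smallest: 73, 71 bp.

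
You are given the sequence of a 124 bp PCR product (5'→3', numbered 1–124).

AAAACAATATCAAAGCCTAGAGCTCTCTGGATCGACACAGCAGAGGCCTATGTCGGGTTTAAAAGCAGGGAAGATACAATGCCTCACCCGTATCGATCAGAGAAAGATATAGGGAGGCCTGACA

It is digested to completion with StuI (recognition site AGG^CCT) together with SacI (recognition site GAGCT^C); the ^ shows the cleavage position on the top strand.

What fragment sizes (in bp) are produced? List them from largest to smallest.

StuI sites (AGGCCT) start at positions 44, 115.
StuI cuts after base 3 of each site, so after positions 46, 117.
The SacI site (GAGCTC) starts at position 20.
SacI cuts after base 5 of each site (before the last base), so after position 24.
Combined cut positions: 24, 46, 117.
Linear molecule, 3 cuts → 4 fragments:
  1–24 → 24 bp
  25–46 → 22 bp
  47–117 → 71 bp
  118–124 → 7 bp
Sorted largest to smallest: 71, 24, 22, 7 bp.

71, 24, 22, 7 bp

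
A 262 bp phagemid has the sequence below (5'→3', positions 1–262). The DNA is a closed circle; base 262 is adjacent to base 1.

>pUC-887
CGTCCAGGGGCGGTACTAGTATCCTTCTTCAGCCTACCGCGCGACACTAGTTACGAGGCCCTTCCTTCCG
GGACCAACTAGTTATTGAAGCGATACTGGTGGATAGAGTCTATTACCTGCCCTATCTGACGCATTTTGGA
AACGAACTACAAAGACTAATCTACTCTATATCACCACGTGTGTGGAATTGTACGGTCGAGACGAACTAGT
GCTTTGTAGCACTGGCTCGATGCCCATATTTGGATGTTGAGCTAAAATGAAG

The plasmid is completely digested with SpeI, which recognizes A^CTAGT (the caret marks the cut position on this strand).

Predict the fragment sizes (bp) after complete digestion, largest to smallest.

128, 72, 31, 31 bp

SpeI sites (ACTAGT) start at positions 15, 46, 77, 205.
SpeI cuts after the first base of each site, so after positions 15, 46, 77, 205.
Circular molecule, 4 cuts → 4 fragments:
  16–46 → 31 bp
  47–77 → 31 bp
  78–205 → 128 bp
  206–262 then 1–15 → 57 + 15 = 72 bp
Sorted largest to smallest: 128, 72, 31, 31 bp.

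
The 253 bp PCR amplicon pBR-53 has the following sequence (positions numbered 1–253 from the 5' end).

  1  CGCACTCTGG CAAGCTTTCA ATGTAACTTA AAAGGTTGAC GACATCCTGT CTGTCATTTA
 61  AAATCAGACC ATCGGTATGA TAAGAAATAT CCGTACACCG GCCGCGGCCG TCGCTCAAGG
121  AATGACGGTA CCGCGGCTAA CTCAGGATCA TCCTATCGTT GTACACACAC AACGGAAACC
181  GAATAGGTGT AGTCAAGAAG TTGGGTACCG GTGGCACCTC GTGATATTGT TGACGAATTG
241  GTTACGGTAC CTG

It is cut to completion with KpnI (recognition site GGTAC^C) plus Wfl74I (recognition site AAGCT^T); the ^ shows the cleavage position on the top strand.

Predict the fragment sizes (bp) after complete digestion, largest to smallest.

115, 77, 42, 16, 3 bp

KpnI sites (GGTACC) start at positions 127, 204, 246.
KpnI cuts after base 5 of each site (before the last base), so after positions 131, 208, 250.
The Wfl74I site (AAGCTT) starts at position 12.
Wfl74I cuts after base 5 of each site (before the last base), so after position 16.
Combined cut positions: 16, 131, 208, 250.
Linear molecule, 4 cuts → 5 fragments:
  1–16 → 16 bp
  17–131 → 115 bp
  132–208 → 77 bp
  209–250 → 42 bp
  251–253 → 3 bp
Sorted largest to smallest: 115, 77, 42, 16, 3 bp.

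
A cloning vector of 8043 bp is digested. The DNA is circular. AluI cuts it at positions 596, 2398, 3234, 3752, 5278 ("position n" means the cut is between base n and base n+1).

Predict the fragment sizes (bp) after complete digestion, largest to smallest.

3361, 1802, 1526, 836, 518 bp

Circular molecule, 5 cuts → 5 fragments:
  2398 − 596 = 1802 bp
  3234 − 2398 = 836 bp
  3752 − 3234 = 518 bp
  5278 − 3752 = 1526 bp
  wrap: 8043 − 5278 + 596 = 3361 bp
Sorted largest to smallest: 3361, 1802, 1526, 836, 518 bp.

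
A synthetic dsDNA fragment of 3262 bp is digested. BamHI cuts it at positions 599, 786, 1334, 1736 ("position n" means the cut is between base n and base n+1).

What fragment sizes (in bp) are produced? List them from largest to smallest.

Linear molecule, 4 cuts → 5 fragments:
  599 − 0 = 599 bp
  786 − 599 = 187 bp
  1334 − 786 = 548 bp
  1736 − 1334 = 402 bp
  3262 − 1736 = 1526 bp
Sorted largest to smallest: 1526, 599, 548, 402, 187 bp.

1526, 599, 548, 402, 187 bp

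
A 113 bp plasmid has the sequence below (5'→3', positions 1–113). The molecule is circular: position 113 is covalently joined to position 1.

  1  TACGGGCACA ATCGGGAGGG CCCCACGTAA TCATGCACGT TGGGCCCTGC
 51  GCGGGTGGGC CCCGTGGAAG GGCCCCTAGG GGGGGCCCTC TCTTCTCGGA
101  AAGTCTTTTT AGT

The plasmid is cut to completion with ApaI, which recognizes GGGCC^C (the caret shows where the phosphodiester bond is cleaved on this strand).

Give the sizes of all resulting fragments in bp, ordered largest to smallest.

ApaI sites (GGGCCC) start at positions 18, 42, 57, 70, 83.
ApaI cuts after base 5 of each site (before the last base), so after positions 22, 46, 61, 74, 87.
Circular molecule, 5 cuts → 5 fragments:
  23–46 → 24 bp
  47–61 → 15 bp
  62–74 → 13 bp
  75–87 → 13 bp
  88–113 then 1–22 → 26 + 22 = 48 bp
Sorted largest to smallest: 48, 24, 15, 13, 13 bp.

48, 24, 15, 13, 13 bp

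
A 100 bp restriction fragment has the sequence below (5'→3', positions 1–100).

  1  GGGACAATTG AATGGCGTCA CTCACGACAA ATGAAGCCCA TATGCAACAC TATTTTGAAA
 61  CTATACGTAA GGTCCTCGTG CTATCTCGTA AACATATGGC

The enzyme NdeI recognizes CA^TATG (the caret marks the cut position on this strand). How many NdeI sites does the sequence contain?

2

CATATG occurs starting at positions 39, 93.
NdeI cuts at 2 sites.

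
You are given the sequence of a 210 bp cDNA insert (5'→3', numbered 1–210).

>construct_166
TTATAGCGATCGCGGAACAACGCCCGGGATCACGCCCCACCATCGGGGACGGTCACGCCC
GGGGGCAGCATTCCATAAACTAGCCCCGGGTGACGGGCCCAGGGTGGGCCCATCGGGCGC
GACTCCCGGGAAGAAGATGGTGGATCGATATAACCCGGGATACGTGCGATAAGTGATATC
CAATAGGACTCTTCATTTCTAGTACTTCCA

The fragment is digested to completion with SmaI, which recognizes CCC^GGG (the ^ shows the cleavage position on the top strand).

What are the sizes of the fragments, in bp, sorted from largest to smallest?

54, 40, 35, 29, 27, 25 bp

SmaI sites (CCCGGG) start at positions 23, 58, 85, 125, 154.
SmaI cuts after base 3 of each site, so after positions 25, 60, 87, 127, 156.
Linear molecule, 5 cuts → 6 fragments:
  1–25 → 25 bp
  26–60 → 35 bp
  61–87 → 27 bp
  88–127 → 40 bp
  128–156 → 29 bp
  157–210 → 54 bp
Sorted largest to smallest: 54, 40, 35, 29, 27, 25 bp.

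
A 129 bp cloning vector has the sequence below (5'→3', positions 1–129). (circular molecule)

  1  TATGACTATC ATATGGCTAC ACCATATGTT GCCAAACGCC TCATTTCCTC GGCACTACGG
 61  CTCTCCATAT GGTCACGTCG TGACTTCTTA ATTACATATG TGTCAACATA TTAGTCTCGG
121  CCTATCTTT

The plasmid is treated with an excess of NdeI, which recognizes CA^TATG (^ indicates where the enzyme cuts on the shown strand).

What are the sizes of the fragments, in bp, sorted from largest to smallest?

44, 43, 29, 13 bp

NdeI sites (CATATG) start at positions 10, 23, 66, 95.
NdeI cuts after base 2 of each site, so after positions 11, 24, 67, 96.
Circular molecule, 4 cuts → 4 fragments:
  12–24 → 13 bp
  25–67 → 43 bp
  68–96 → 29 bp
  97–129 then 1–11 → 33 + 11 = 44 bp
Sorted largest to smallest: 44, 43, 29, 13 bp.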